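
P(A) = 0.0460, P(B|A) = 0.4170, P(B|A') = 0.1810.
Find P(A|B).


P(B) = P(B|A)*P(A) + P(B|A')*P(A')
= 0.4170*0.0460 + 0.1810*0.9540
= 0.019182 + 0.172674 = 0.191856
P(A|B) = 0.019182/0.191856 = 0.1000

P(A|B) = 0.1000


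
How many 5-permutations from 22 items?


P(22,5) = 22!/17!
= 1124000727777607680000/355687428096000
= 3160080

P(22,5) = 3160080


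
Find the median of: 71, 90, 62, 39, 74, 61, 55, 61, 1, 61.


Sorted: 1, 39, 55, 61, 61, 61, 62, 71, 74, 90
n = 10 (even)
Middle values: 61 and 61
Median = (61+61)/2 = 61.0000

Median = 61.0000


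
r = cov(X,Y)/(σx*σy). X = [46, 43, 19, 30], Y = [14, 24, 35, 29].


Mean X = 34.5000, Mean Y = 25.5000
SD X = 10.781929, SD Y = 7.697402
Cov = -77.000000
r = -77.000000/(10.781929*7.697402) = -0.9278

r = -0.9278


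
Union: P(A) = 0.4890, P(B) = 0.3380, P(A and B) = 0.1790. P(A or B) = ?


P(A∪B) = 0.4890 + 0.3380 - 0.1790
= 0.8270 - 0.1790
= 0.6480

P(A∪B) = 0.6480


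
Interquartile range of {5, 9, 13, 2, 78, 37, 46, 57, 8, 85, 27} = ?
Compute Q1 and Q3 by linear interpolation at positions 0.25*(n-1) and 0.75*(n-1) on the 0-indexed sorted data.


Sorted: 2, 5, 8, 9, 13, 27, 37, 46, 57, 78, 85
Q1 (25th %ile) = 8.5000
Q3 (75th %ile) = 51.5000
IQR = 51.5000 - 8.5000 = 43.0000

IQR = 43.0000


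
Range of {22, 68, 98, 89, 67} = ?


Max = 98, Min = 22
Range = 98 - 22 = 76

Range = 76


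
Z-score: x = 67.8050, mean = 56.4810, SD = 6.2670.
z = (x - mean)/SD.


z = (67.8050 - 56.4810)/6.2670
= 11.3240/6.2670
= 1.8069

z = 1.8069


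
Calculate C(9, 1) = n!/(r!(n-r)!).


C(9,1) = 9!/(1! × 8!)
= 362880/(1 × 40320)
= 9

C(9,1) = 9


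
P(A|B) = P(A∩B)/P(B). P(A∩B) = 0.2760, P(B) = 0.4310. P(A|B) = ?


P(A|B) = 0.2760/0.4310 = 0.6404

P(A|B) = 0.6404


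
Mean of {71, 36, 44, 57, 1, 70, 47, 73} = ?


Sum = 71 + 36 + 44 + 57 + 1 + 70 + 47 + 73 = 399
n = 8
Mean = 399/8 = 49.8750

Mean = 49.8750


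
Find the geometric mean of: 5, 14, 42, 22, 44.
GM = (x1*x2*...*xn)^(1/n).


Product = 5 × 14 × 42 × 22 × 44 = 2845920
GM = 2845920^(1/5) = 19.5364

GM = 19.5364


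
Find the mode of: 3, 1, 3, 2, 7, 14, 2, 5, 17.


Frequencies: 1:1, 2:2, 3:2, 5:1, 7:1, 14:1, 17:1
Max frequency = 2
Mode = 2, 3

Mode = 2, 3


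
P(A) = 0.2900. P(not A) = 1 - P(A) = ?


P(not A) = 1 - 0.2900 = 0.7100

P(not A) = 0.7100


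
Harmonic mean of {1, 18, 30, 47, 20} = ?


Sum of reciprocals = 1/1 + 1/18 + 1/30 + 1/47 + 1/20 = 1.160165
HM = 5/1.160165 = 4.3097

HM = 4.3097


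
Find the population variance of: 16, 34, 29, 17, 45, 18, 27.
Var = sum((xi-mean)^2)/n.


Mean = 26.5714
Squared deviations: 111.7551, 55.1837, 5.8980, 91.6122, 339.6122, 73.4694, 0.1837
Sum = 677.7143
Variance = 677.7143/7 = 96.8163

Variance = 96.8163


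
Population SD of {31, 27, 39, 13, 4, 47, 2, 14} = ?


Mean = 22.1250
Variance = 236.1094
SD = sqrt(236.1094) = 15.3659

SD = 15.3659


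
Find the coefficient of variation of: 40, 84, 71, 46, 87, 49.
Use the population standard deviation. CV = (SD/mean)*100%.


Mean = 62.8333
SD = 18.6853
CV = (18.6853/62.8333)*100 = 29.7378%

CV = 29.7378%


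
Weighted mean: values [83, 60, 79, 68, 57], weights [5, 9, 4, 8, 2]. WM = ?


Numerator = 83*5 + 60*9 + 79*4 + 68*8 + 57*2 = 1929
Denominator = 5 + 9 + 4 + 8 + 2 = 28
WM = 1929/28 = 68.8929

WM = 68.8929


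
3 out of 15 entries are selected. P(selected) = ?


P = 3/15 = 0.2000

P = 0.2000


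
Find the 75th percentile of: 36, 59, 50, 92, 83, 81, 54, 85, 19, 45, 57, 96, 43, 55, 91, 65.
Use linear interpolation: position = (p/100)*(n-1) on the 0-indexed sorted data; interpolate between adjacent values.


Sorted: 19, 36, 43, 45, 50, 54, 55, 57, 59, 65, 81, 83, 85, 91, 92, 96
n = 16
Index = 75/100 * 15 = 11.2500
Lower = data[11] = 83, Upper = data[12] = 85
P75 = 83 + 0.2500*(2) = 83.5000

P75 = 83.5000


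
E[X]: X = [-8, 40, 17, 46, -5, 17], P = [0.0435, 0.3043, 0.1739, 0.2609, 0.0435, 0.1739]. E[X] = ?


E[X] = -8*0.0435 + 40*0.3043 + 17*0.1739 + 46*0.2609 - 5*0.0435 + 17*0.1739
= -0.3480 + 12.1720 + 2.9563 + 12.0014 - 0.2175 + 2.9563
= 29.5205

E[X] = 29.5205


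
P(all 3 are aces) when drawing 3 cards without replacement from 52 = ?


P(all aces) = (4/52) × (3/51) × (2/50)
= 0.0002

P = 0.0002


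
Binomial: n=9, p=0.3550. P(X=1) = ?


C(9,1) = 9
p^1 = 0.355000
(1-p)^8 = 0.029956
P = 9 * 0.355000 * 0.029956 = 0.0957

P(X=1) = 0.0957


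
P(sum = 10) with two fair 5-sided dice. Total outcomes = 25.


Total outcomes = 5×5 = 25
Favorable (sum = 10): 1
P = 1/25 = 0.0400

P = 0.0400


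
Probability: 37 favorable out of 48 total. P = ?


P = 37/48 = 0.7708

P = 0.7708


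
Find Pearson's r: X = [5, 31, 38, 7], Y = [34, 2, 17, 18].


Mean X = 20.2500, Mean Y = 17.7500
SD X = 14.480590, SD Y = 11.321992
Cov = -108.437500
r = -108.437500/(14.480590*11.321992) = -0.6614

r = -0.6614


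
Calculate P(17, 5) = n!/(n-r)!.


P(17,5) = 17!/12!
= 355687428096000/479001600
= 742560

P(17,5) = 742560


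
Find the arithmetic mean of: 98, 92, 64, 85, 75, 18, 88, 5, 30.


Sum = 98 + 92 + 64 + 85 + 75 + 18 + 88 + 5 + 30 = 555
n = 9
Mean = 555/9 = 61.6667

Mean = 61.6667


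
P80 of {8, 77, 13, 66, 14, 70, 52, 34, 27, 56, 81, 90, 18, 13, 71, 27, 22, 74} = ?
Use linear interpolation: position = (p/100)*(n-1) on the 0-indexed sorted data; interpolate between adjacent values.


Sorted: 8, 13, 13, 14, 18, 22, 27, 27, 34, 52, 56, 66, 70, 71, 74, 77, 81, 90
n = 18
Index = 80/100 * 17 = 13.6000
Lower = data[13] = 71, Upper = data[14] = 74
P80 = 71 + 0.6000*(3) = 72.8000

P80 = 72.8000


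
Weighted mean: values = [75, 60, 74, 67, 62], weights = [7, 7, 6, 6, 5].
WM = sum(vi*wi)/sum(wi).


Numerator = 75*7 + 60*7 + 74*6 + 67*6 + 62*5 = 2101
Denominator = 7 + 7 + 6 + 6 + 5 = 31
WM = 2101/31 = 67.7742

WM = 67.7742


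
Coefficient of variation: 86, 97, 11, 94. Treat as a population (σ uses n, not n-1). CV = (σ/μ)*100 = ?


Mean = 72.0000
SD = 35.4471
CV = (35.4471/72.0000)*100 = 49.2321%

CV = 49.2321%


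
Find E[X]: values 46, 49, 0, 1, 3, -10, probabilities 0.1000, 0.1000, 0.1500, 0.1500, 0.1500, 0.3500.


E[X] = 46*0.1000 + 49*0.1000 + 0*0.1500 + 1*0.1500 + 3*0.1500 - 10*0.3500
= 4.6000 + 4.9000 + 0 + 0.1500 + 0.4500 - 3.5000
= 6.6000

E[X] = 6.6000


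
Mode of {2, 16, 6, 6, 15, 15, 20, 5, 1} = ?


Frequencies: 1:1, 2:1, 5:1, 6:2, 15:2, 16:1, 20:1
Max frequency = 2
Mode = 6, 15

Mode = 6, 15


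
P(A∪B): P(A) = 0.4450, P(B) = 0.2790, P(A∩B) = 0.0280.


P(A∪B) = 0.4450 + 0.2790 - 0.0280
= 0.7240 - 0.0280
= 0.6960

P(A∪B) = 0.6960


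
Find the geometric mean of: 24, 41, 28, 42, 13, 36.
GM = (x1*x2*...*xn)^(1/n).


Product = 24 × 41 × 28 × 42 × 13 × 36 = 541562112
GM = 541562112^(1/6) = 28.5501

GM = 28.5501


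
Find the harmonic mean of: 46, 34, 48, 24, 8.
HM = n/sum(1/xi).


Sum of reciprocals = 1/46 + 1/34 + 1/48 + 1/24 + 1/8 = 0.238651
HM = 5/0.238651 = 20.9511

HM = 20.9511


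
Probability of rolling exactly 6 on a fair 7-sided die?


Favorable outcomes (roll = 6): 1
Total outcomes = 7
P = 1/7 = 0.1429

P = 0.1429


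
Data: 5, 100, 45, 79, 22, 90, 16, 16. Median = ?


Sorted: 5, 16, 16, 22, 45, 79, 90, 100
n = 8 (even)
Middle values: 22 and 45
Median = (22+45)/2 = 33.5000

Median = 33.5000


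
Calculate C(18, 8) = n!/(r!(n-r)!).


C(18,8) = 18!/(8! × 10!)
= 6402373705728000/(40320 × 3628800)
= 43758

C(18,8) = 43758


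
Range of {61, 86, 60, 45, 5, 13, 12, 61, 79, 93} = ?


Max = 93, Min = 5
Range = 93 - 5 = 88

Range = 88


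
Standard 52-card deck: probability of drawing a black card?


26 black cards in 52 cards
P = 26/52 = 0.5000

P = 0.5000


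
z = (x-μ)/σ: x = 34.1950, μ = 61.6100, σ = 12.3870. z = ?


z = (34.1950 - 61.6100)/12.3870
= -27.4150/12.3870
= -2.2132

z = -2.2132


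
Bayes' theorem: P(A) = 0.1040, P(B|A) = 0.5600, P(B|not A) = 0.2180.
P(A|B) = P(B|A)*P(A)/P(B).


P(B) = P(B|A)*P(A) + P(B|A')*P(A')
= 0.5600*0.1040 + 0.2180*0.8960
= 0.058240 + 0.195328 = 0.253568
P(A|B) = 0.058240/0.253568 = 0.2297

P(A|B) = 0.2297


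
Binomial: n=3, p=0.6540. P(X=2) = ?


C(3,2) = 3
p^2 = 0.427716
(1-p)^1 = 0.346000
P = 3 * 0.427716 * 0.346000 = 0.4440

P(X=2) = 0.4440


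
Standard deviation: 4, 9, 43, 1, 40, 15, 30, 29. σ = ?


Mean = 21.3750
Variance = 232.2344
SD = sqrt(232.2344) = 15.2392

SD = 15.2392


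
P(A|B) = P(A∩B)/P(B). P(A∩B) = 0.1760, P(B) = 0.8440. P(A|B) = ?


P(A|B) = 0.1760/0.8440 = 0.2085

P(A|B) = 0.2085


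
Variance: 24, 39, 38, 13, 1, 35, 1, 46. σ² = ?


Mean = 24.6250
Squared deviations: 0.3906, 206.6406, 178.8906, 135.1406, 558.1406, 107.6406, 558.1406, 456.8906
Sum = 2201.8750
Variance = 2201.8750/8 = 275.2344

Variance = 275.2344


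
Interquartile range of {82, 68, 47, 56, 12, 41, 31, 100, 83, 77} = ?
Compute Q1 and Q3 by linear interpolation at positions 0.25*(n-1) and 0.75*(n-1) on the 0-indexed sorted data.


Sorted: 12, 31, 41, 47, 56, 68, 77, 82, 83, 100
Q1 (25th %ile) = 42.5000
Q3 (75th %ile) = 80.7500
IQR = 80.7500 - 42.5000 = 38.2500

IQR = 38.2500


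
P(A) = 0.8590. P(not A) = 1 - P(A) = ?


P(not A) = 1 - 0.8590 = 0.1410

P(not A) = 0.1410


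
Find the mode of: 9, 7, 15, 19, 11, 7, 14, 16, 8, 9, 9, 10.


Frequencies: 7:2, 8:1, 9:3, 10:1, 11:1, 14:1, 15:1, 16:1, 19:1
Max frequency = 3
Mode = 9

Mode = 9


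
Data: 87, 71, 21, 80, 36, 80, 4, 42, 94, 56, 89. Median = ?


Sorted: 4, 21, 36, 42, 56, 71, 80, 80, 87, 89, 94
n = 11 (odd)
Middle value = 71

Median = 71


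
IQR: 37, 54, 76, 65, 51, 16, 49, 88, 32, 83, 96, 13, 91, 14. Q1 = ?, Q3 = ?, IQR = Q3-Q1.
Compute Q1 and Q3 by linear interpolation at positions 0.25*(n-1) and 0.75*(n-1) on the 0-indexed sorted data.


Sorted: 13, 14, 16, 32, 37, 49, 51, 54, 65, 76, 83, 88, 91, 96
Q1 (25th %ile) = 33.2500
Q3 (75th %ile) = 81.2500
IQR = 81.2500 - 33.2500 = 48.0000

IQR = 48.0000


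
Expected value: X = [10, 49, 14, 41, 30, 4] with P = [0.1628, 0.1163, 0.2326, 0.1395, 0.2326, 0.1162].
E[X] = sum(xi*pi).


E[X] = 10*0.1628 + 49*0.1163 + 14*0.2326 + 41*0.1395 + 30*0.2326 + 4*0.1162
= 1.6280 + 5.6987 + 3.2564 + 5.7195 + 6.9780 + 0.4648
= 23.7454

E[X] = 23.7454


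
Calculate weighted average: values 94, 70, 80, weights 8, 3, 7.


Numerator = 94*8 + 70*3 + 80*7 = 1522
Denominator = 8 + 3 + 7 = 18
WM = 1522/18 = 84.5556

WM = 84.5556


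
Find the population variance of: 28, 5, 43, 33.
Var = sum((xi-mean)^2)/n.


Mean = 27.2500
Squared deviations: 0.5625, 495.0625, 248.0625, 33.0625
Sum = 776.7500
Variance = 776.7500/4 = 194.1875

Variance = 194.1875


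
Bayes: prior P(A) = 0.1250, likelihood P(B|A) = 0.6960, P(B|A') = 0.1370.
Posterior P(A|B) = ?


P(B) = P(B|A)*P(A) + P(B|A')*P(A')
= 0.6960*0.1250 + 0.1370*0.8750
= 0.087000 + 0.119875 = 0.206875
P(A|B) = 0.087000/0.206875 = 0.4205

P(A|B) = 0.4205


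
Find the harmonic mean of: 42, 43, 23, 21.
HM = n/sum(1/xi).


Sum of reciprocals = 1/42 + 1/43 + 1/23 + 1/21 = 0.138163
HM = 4/0.138163 = 28.9514

HM = 28.9514


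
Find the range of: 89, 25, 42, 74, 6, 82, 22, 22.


Max = 89, Min = 6
Range = 89 - 6 = 83

Range = 83


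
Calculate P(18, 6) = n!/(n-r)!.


P(18,6) = 18!/12!
= 6402373705728000/479001600
= 13366080

P(18,6) = 13366080


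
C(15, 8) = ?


C(15,8) = 15!/(8! × 7!)
= 1307674368000/(40320 × 5040)
= 6435

C(15,8) = 6435


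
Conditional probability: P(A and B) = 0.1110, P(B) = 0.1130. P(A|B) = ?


P(A|B) = 0.1110/0.1130 = 0.9823

P(A|B) = 0.9823


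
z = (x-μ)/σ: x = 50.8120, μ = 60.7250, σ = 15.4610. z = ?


z = (50.8120 - 60.7250)/15.4610
= -9.9130/15.4610
= -0.6412

z = -0.6412


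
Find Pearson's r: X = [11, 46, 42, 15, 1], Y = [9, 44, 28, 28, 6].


Mean X = 23.0000, Mean Y = 23.0000
SD X = 17.787636, SD Y = 13.971399
Cov = 216.000000
r = 216.000000/(17.787636*13.971399) = 0.8692

r = 0.8692


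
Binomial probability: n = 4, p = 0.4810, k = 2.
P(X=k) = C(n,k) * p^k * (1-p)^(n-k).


C(4,2) = 6
p^2 = 0.231361
(1-p)^2 = 0.269361
P = 6 * 0.231361 * 0.269361 = 0.3739

P(X=2) = 0.3739


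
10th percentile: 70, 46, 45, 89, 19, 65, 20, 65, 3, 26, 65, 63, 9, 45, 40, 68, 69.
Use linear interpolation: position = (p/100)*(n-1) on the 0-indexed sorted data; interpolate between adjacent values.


Sorted: 3, 9, 19, 20, 26, 40, 45, 45, 46, 63, 65, 65, 65, 68, 69, 70, 89
n = 17
Index = 10/100 * 16 = 1.6000
Lower = data[1] = 9, Upper = data[2] = 19
P10 = 9 + 0.6000*(10) = 15.0000

P10 = 15.0000


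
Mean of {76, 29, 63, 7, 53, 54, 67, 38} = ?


Sum = 76 + 29 + 63 + 7 + 53 + 54 + 67 + 38 = 387
n = 8
Mean = 387/8 = 48.3750

Mean = 48.3750


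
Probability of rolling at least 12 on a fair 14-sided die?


Favorable outcomes (roll ≥ 12): 3
Total outcomes = 14
P = 3/14 = 0.2143

P = 0.2143


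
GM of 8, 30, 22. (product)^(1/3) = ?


Product = 8 × 30 × 22 = 5280
GM = 5280^(1/3) = 17.4132

GM = 17.4132


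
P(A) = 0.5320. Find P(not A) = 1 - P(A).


P(not A) = 1 - 0.5320 = 0.4680

P(not A) = 0.4680


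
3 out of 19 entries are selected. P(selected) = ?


P = 3/19 = 0.1579

P = 0.1579


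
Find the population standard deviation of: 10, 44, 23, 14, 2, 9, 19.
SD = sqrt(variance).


Mean = 17.2857
Variance = 159.3469
SD = sqrt(159.3469) = 12.6233

SD = 12.6233


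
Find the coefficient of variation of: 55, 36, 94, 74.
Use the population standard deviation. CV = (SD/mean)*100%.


Mean = 64.7500
SD = 21.5798
CV = (21.5798/64.7500)*100 = 33.3279%

CV = 33.3279%


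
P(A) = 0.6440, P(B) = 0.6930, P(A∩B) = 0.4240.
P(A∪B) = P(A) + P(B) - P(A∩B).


P(A∪B) = 0.6440 + 0.6930 - 0.4240
= 1.3370 - 0.4240
= 0.9130

P(A∪B) = 0.9130


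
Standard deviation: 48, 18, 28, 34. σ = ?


Mean = 32.0000
Variance = 118.0000
SD = sqrt(118.0000) = 10.8628

SD = 10.8628


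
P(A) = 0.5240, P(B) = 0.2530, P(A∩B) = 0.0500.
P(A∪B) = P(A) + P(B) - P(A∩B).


P(A∪B) = 0.5240 + 0.2530 - 0.0500
= 0.7770 - 0.0500
= 0.7270

P(A∪B) = 0.7270


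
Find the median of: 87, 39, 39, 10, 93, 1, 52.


Sorted: 1, 10, 39, 39, 52, 87, 93
n = 7 (odd)
Middle value = 39

Median = 39


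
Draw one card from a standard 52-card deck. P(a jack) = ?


4 jacks in 52 cards
P = 4/52 = 0.0769

P = 0.0769


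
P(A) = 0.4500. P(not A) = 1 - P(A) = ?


P(not A) = 1 - 0.4500 = 0.5500

P(not A) = 0.5500


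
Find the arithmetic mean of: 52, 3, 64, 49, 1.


Sum = 52 + 3 + 64 + 49 + 1 = 169
n = 5
Mean = 169/5 = 33.8000

Mean = 33.8000


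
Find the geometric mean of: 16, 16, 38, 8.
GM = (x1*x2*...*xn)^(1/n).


Product = 16 × 16 × 38 × 8 = 77824
GM = 77824^(1/4) = 16.7024

GM = 16.7024


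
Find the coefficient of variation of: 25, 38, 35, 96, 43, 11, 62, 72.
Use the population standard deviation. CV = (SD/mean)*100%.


Mean = 47.7500
SD = 25.6600
CV = (25.6600/47.7500)*100 = 53.7383%

CV = 53.7383%


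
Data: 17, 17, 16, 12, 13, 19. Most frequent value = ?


Frequencies: 12:1, 13:1, 16:1, 17:2, 19:1
Max frequency = 2
Mode = 17

Mode = 17


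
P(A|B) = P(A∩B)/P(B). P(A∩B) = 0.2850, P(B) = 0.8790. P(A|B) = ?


P(A|B) = 0.2850/0.8790 = 0.3242

P(A|B) = 0.3242


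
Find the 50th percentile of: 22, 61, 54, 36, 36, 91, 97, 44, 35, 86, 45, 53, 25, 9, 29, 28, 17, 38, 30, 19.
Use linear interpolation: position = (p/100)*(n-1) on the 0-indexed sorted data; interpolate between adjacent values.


Sorted: 9, 17, 19, 22, 25, 28, 29, 30, 35, 36, 36, 38, 44, 45, 53, 54, 61, 86, 91, 97
n = 20
Index = 50/100 * 19 = 9.5000
Lower = data[9] = 36, Upper = data[10] = 36
P50 = 36 + 0.5000*(0) = 36.0000

P50 = 36.0000


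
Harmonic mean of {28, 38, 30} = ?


Sum of reciprocals = 1/28 + 1/38 + 1/30 = 0.095363
HM = 3/0.095363 = 31.4586

HM = 31.4586


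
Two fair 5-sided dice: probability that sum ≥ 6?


Total outcomes = 5×5 = 25
Favorable (sum ≥ 6): 15
P = 15/25 = 0.6000

P = 0.6000


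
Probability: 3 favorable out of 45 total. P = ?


P = 3/45 = 0.0667

P = 0.0667


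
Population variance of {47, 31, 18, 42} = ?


Mean = 34.5000
Squared deviations: 156.2500, 12.2500, 272.2500, 56.2500
Sum = 497.0000
Variance = 497.0000/4 = 124.2500

Variance = 124.2500


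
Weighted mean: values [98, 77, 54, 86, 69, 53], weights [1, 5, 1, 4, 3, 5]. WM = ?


Numerator = 98*1 + 77*5 + 54*1 + 86*4 + 69*3 + 53*5 = 1353
Denominator = 1 + 5 + 1 + 4 + 3 + 5 = 19
WM = 1353/19 = 71.2105

WM = 71.2105


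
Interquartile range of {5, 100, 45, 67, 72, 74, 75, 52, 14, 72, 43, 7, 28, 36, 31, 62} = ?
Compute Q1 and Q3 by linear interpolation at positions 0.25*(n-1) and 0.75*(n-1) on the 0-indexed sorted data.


Sorted: 5, 7, 14, 28, 31, 36, 43, 45, 52, 62, 67, 72, 72, 74, 75, 100
Q1 (25th %ile) = 30.2500
Q3 (75th %ile) = 72.0000
IQR = 72.0000 - 30.2500 = 41.7500

IQR = 41.7500


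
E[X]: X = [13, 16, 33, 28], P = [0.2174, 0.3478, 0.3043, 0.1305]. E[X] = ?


E[X] = 13*0.2174 + 16*0.3478 + 33*0.3043 + 28*0.1305
= 2.8262 + 5.5648 + 10.0419 + 3.6540
= 22.0869

E[X] = 22.0869


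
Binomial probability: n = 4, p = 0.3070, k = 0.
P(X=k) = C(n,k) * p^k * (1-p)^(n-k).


C(4,0) = 1
p^0 = 1.000000
(1-p)^4 = 0.230639
P = 1 * 1.000000 * 0.230639 = 0.2306

P(X=0) = 0.2306


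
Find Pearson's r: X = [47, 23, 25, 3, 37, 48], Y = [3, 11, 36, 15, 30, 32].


Mean X = 30.5000, Mean Y = 21.1667
SD X = 15.617832, SD Y = 12.157531
Cov = 18.583333
r = 18.583333/(15.617832*12.157531) = 0.0979

r = 0.0979


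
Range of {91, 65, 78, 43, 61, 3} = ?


Max = 91, Min = 3
Range = 91 - 3 = 88

Range = 88


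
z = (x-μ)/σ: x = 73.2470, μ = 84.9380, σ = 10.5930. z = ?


z = (73.2470 - 84.9380)/10.5930
= -11.6910/10.5930
= -1.1037

z = -1.1037


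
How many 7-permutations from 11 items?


P(11,7) = 11!/4!
= 39916800/24
= 1663200

P(11,7) = 1663200


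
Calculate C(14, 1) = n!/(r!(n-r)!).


C(14,1) = 14!/(1! × 13!)
= 87178291200/(1 × 6227020800)
= 14

C(14,1) = 14


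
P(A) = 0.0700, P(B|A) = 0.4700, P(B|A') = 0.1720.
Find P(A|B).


P(B) = P(B|A)*P(A) + P(B|A')*P(A')
= 0.4700*0.0700 + 0.1720*0.9300
= 0.032900 + 0.159960 = 0.192860
P(A|B) = 0.032900/0.192860 = 0.1706

P(A|B) = 0.1706


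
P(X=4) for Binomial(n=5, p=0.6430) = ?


C(5,4) = 5
p^4 = 0.170940
(1-p)^1 = 0.357000
P = 5 * 0.170940 * 0.357000 = 0.3051

P(X=4) = 0.3051


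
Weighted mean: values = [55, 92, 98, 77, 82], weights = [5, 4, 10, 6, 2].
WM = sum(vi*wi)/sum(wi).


Numerator = 55*5 + 92*4 + 98*10 + 77*6 + 82*2 = 2249
Denominator = 5 + 4 + 10 + 6 + 2 = 27
WM = 2249/27 = 83.2963

WM = 83.2963


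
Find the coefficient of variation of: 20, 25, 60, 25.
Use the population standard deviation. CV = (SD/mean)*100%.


Mean = 32.5000
SD = 16.0078
CV = (16.0078/32.5000)*100 = 49.2548%

CV = 49.2548%


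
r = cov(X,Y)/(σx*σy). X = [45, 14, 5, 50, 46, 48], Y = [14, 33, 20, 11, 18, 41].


Mean X = 34.6667, Mean Y = 22.8333
SD X = 18.052393, SD Y = 10.667969
Cov = -35.222222
r = -35.222222/(18.052393*10.667969) = -0.1829

r = -0.1829


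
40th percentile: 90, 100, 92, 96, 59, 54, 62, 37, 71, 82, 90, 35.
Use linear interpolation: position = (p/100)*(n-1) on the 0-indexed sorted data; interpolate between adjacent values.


Sorted: 35, 37, 54, 59, 62, 71, 82, 90, 90, 92, 96, 100
n = 12
Index = 40/100 * 11 = 4.4000
Lower = data[4] = 62, Upper = data[5] = 71
P40 = 62 + 0.4000*(9) = 65.6000

P40 = 65.6000


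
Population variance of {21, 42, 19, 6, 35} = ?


Mean = 24.6000
Squared deviations: 12.9600, 302.7600, 31.3600, 345.9600, 108.1600
Sum = 801.2000
Variance = 801.2000/5 = 160.2400

Variance = 160.2400


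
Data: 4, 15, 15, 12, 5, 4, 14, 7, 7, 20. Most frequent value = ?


Frequencies: 4:2, 5:1, 7:2, 12:1, 14:1, 15:2, 20:1
Max frequency = 2
Mode = 4, 7, 15

Mode = 4, 7, 15


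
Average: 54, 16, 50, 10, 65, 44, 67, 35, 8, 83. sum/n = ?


Sum = 54 + 16 + 50 + 10 + 65 + 44 + 67 + 35 + 8 + 83 = 432
n = 10
Mean = 432/10 = 43.2000

Mean = 43.2000


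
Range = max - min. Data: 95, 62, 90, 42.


Max = 95, Min = 42
Range = 95 - 42 = 53

Range = 53


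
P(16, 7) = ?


P(16,7) = 16!/9!
= 20922789888000/362880
= 57657600

P(16,7) = 57657600


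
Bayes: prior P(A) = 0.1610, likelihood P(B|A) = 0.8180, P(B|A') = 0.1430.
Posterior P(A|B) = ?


P(B) = P(B|A)*P(A) + P(B|A')*P(A')
= 0.8180*0.1610 + 0.1430*0.8390
= 0.131698 + 0.119977 = 0.251675
P(A|B) = 0.131698/0.251675 = 0.5233

P(A|B) = 0.5233


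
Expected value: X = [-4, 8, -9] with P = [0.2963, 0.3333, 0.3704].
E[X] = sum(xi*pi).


E[X] = -4*0.2963 + 8*0.3333 - 9*0.3704
= -1.1852 + 2.6664 - 3.3336
= -1.8524

E[X] = -1.8524


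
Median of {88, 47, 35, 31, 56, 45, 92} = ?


Sorted: 31, 35, 45, 47, 56, 88, 92
n = 7 (odd)
Middle value = 47

Median = 47


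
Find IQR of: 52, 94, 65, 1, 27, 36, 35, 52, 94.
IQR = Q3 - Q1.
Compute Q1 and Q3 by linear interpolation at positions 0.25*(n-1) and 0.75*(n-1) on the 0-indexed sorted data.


Sorted: 1, 27, 35, 36, 52, 52, 65, 94, 94
Q1 (25th %ile) = 35.0000
Q3 (75th %ile) = 65.0000
IQR = 65.0000 - 35.0000 = 30.0000

IQR = 30.0000


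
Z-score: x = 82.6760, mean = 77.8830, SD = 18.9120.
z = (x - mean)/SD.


z = (82.6760 - 77.8830)/18.9120
= 4.7930/18.9120
= 0.2534

z = 0.2534


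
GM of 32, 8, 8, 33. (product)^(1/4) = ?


Product = 32 × 8 × 8 × 33 = 67584
GM = 67584^(1/4) = 16.1236

GM = 16.1236


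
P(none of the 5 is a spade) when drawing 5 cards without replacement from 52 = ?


P(no spades) = (39/52) × (38/51) × (37/50) × (36/49) × (35/48)
= 0.2215

P = 0.2215


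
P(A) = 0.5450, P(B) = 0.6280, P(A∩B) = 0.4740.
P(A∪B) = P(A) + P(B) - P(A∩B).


P(A∪B) = 0.5450 + 0.6280 - 0.4740
= 1.1730 - 0.4740
= 0.6990

P(A∪B) = 0.6990


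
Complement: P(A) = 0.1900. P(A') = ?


P(not A) = 1 - 0.1900 = 0.8100

P(not A) = 0.8100


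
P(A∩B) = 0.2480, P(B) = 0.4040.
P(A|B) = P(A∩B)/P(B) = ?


P(A|B) = 0.2480/0.4040 = 0.6139

P(A|B) = 0.6139


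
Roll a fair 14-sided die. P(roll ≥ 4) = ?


Favorable outcomes (roll ≥ 4): 11
Total outcomes = 14
P = 11/14 = 0.7857

P = 0.7857


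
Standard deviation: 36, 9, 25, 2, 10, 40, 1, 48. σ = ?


Mean = 21.3750
Variance = 294.4844
SD = sqrt(294.4844) = 17.1605

SD = 17.1605


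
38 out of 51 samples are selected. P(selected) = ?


P = 38/51 = 0.7451

P = 0.7451


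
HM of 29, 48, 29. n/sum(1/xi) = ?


Sum of reciprocals = 1/29 + 1/48 + 1/29 = 0.089799
HM = 3/0.089799 = 33.4080

HM = 33.4080


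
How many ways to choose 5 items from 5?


C(5,5) = 5!/(5! × 0!)
= 120/(120 × 1)
= 1

C(5,5) = 1


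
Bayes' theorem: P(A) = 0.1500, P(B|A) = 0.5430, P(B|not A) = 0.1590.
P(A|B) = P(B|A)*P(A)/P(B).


P(B) = P(B|A)*P(A) + P(B|A')*P(A')
= 0.5430*0.1500 + 0.1590*0.8500
= 0.081450 + 0.135150 = 0.216600
P(A|B) = 0.081450/0.216600 = 0.3760

P(A|B) = 0.3760


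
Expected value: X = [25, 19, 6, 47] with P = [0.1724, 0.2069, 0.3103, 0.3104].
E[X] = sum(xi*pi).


E[X] = 25*0.1724 + 19*0.2069 + 6*0.3103 + 47*0.3104
= 4.3100 + 3.9311 + 1.8618 + 14.5888
= 24.6917

E[X] = 24.6917


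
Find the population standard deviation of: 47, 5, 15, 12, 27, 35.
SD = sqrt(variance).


Mean = 23.5000
Variance = 207.2500
SD = sqrt(207.2500) = 14.3962

SD = 14.3962


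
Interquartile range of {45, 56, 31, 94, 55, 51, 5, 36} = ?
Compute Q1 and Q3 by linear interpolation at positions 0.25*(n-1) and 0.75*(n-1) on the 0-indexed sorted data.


Sorted: 5, 31, 36, 45, 51, 55, 56, 94
Q1 (25th %ile) = 34.7500
Q3 (75th %ile) = 55.2500
IQR = 55.2500 - 34.7500 = 20.5000

IQR = 20.5000


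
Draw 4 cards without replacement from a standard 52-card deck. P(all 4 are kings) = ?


P(all kings) = (4/52) × (3/51) × (2/50) × (1/49)
= 3.6938e-06

P = 3.6938e-06


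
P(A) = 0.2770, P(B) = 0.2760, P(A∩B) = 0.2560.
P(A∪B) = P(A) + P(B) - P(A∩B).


P(A∪B) = 0.2770 + 0.2760 - 0.2560
= 0.5530 - 0.2560
= 0.2970

P(A∪B) = 0.2970


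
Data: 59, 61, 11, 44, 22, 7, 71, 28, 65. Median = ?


Sorted: 7, 11, 22, 28, 44, 59, 61, 65, 71
n = 9 (odd)
Middle value = 44

Median = 44


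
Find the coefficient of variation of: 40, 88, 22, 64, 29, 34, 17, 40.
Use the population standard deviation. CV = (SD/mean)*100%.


Mean = 41.7500
SD = 21.9815
CV = (21.9815/41.7500)*100 = 52.6504%

CV = 52.6504%


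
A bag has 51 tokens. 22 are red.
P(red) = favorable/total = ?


P = 22/51 = 0.4314

P = 0.4314


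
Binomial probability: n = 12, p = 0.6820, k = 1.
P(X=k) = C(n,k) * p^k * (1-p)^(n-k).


C(12,1) = 12
p^1 = 0.682000
(1-p)^11 = 3.362779e-06
P = 12 * 0.682000 * 3.362779e-06 = 2.7521e-05

P(X=1) = 2.7521e-05


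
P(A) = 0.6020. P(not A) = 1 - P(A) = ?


P(not A) = 1 - 0.6020 = 0.3980

P(not A) = 0.3980


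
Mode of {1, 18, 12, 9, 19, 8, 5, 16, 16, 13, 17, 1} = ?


Frequencies: 1:2, 5:1, 8:1, 9:1, 12:1, 13:1, 16:2, 17:1, 18:1, 19:1
Max frequency = 2
Mode = 1, 16

Mode = 1, 16


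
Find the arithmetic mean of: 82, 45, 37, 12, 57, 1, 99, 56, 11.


Sum = 82 + 45 + 37 + 12 + 57 + 1 + 99 + 56 + 11 = 400
n = 9
Mean = 400/9 = 44.4444

Mean = 44.4444


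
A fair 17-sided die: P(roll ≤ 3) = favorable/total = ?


Favorable outcomes (roll ≤ 3): 3
Total outcomes = 17
P = 3/17 = 0.1765

P = 0.1765


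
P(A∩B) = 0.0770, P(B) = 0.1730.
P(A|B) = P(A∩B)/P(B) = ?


P(A|B) = 0.0770/0.1730 = 0.4451

P(A|B) = 0.4451


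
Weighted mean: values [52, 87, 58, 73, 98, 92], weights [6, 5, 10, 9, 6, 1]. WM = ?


Numerator = 52*6 + 87*5 + 58*10 + 73*9 + 98*6 + 92*1 = 2664
Denominator = 6 + 5 + 10 + 9 + 6 + 1 = 37
WM = 2664/37 = 72.0000

WM = 72.0000


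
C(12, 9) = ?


C(12,9) = 12!/(9! × 3!)
= 479001600/(362880 × 6)
= 220

C(12,9) = 220


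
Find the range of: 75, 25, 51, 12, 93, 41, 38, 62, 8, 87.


Max = 93, Min = 8
Range = 93 - 8 = 85

Range = 85


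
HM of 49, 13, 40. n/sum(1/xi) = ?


Sum of reciprocals = 1/49 + 1/13 + 1/40 = 0.122331
HM = 3/0.122331 = 24.5236

HM = 24.5236


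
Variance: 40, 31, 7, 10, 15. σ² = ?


Mean = 20.6000
Squared deviations: 376.3600, 108.1600, 184.9600, 112.3600, 31.3600
Sum = 813.2000
Variance = 813.2000/5 = 162.6400

Variance = 162.6400


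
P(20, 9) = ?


P(20,9) = 20!/11!
= 2432902008176640000/39916800
= 60949324800

P(20,9) = 60949324800


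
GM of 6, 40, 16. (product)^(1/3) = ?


Product = 6 × 40 × 16 = 3840
GM = 3840^(1/3) = 15.6595

GM = 15.6595


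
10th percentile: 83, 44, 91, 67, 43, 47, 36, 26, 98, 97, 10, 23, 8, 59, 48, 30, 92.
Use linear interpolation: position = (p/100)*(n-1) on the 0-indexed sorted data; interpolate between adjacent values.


Sorted: 8, 10, 23, 26, 30, 36, 43, 44, 47, 48, 59, 67, 83, 91, 92, 97, 98
n = 17
Index = 10/100 * 16 = 1.6000
Lower = data[1] = 10, Upper = data[2] = 23
P10 = 10 + 0.6000*(13) = 17.8000

P10 = 17.8000


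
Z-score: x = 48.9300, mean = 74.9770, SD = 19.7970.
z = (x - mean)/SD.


z = (48.9300 - 74.9770)/19.7970
= -26.0470/19.7970
= -1.3157

z = -1.3157


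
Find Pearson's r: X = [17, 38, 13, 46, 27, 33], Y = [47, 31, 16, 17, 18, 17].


Mean X = 29.0000, Mean Y = 24.3333
SD X = 11.474610, SD Y = 11.367595
Cov = -36.666667
r = -36.666667/(11.474610*11.367595) = -0.2811

r = -0.2811


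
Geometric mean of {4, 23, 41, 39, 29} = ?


Product = 4 × 23 × 41 × 39 × 29 = 4266132
GM = 4266132^(1/5) = 21.1839

GM = 21.1839


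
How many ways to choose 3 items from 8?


C(8,3) = 8!/(3! × 5!)
= 40320/(6 × 120)
= 56

C(8,3) = 56


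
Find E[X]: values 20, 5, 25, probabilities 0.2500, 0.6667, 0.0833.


E[X] = 20*0.2500 + 5*0.6667 + 25*0.0833
= 5.0000 + 3.3335 + 2.0825
= 10.4160

E[X] = 10.4160


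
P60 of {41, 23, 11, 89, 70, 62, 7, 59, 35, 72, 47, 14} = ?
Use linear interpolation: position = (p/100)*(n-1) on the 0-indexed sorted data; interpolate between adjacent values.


Sorted: 7, 11, 14, 23, 35, 41, 47, 59, 62, 70, 72, 89
n = 12
Index = 60/100 * 11 = 6.6000
Lower = data[6] = 47, Upper = data[7] = 59
P60 = 47 + 0.6000*(12) = 54.2000

P60 = 54.2000


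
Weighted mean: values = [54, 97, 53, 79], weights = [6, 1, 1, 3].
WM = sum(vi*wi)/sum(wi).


Numerator = 54*6 + 97*1 + 53*1 + 79*3 = 711
Denominator = 6 + 1 + 1 + 3 = 11
WM = 711/11 = 64.6364

WM = 64.6364


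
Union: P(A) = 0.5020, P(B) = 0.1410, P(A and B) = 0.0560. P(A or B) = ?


P(A∪B) = 0.5020 + 0.1410 - 0.0560
= 0.6430 - 0.0560
= 0.5870

P(A∪B) = 0.5870


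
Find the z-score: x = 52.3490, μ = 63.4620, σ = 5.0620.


z = (52.3490 - 63.4620)/5.0620
= -11.1130/5.0620
= -2.1954

z = -2.1954


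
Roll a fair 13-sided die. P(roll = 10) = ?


Favorable outcomes (roll = 10): 1
Total outcomes = 13
P = 1/13 = 0.0769

P = 0.0769


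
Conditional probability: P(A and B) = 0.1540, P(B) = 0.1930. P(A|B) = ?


P(A|B) = 0.1540/0.1930 = 0.7979

P(A|B) = 0.7979


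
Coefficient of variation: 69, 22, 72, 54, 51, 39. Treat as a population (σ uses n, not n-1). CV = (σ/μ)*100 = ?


Mean = 51.1667
SD = 17.1213
CV = (17.1213/51.1667)*100 = 33.4618%

CV = 33.4618%


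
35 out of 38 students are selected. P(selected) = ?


P = 35/38 = 0.9211

P = 0.9211


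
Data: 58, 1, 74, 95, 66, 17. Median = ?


Sorted: 1, 17, 58, 66, 74, 95
n = 6 (even)
Middle values: 58 and 66
Median = (58+66)/2 = 62.0000

Median = 62.0000


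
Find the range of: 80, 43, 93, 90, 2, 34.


Max = 93, Min = 2
Range = 93 - 2 = 91

Range = 91


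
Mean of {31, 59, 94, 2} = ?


Sum = 31 + 59 + 94 + 2 = 186
n = 4
Mean = 186/4 = 46.5000

Mean = 46.5000


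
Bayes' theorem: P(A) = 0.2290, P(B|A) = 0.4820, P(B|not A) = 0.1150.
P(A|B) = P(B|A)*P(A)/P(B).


P(B) = P(B|A)*P(A) + P(B|A')*P(A')
= 0.4820*0.2290 + 0.1150*0.7710
= 0.110378 + 0.088665 = 0.199043
P(A|B) = 0.110378/0.199043 = 0.5545

P(A|B) = 0.5545


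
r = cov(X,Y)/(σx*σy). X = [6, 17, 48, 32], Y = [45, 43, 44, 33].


Mean X = 25.7500, Mean Y = 41.2500
SD X = 15.817316, SD Y = 4.815340
Cov = -19.937500
r = -19.937500/(15.817316*4.815340) = -0.2618

r = -0.2618


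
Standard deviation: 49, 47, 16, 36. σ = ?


Mean = 37.0000
Variance = 171.5000
SD = sqrt(171.5000) = 13.0958

SD = 13.0958


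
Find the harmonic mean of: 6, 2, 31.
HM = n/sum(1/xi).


Sum of reciprocals = 1/6 + 1/2 + 1/31 = 0.698925
HM = 3/0.698925 = 4.2923

HM = 4.2923


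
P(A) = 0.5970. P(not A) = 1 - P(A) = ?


P(not A) = 1 - 0.5970 = 0.4030

P(not A) = 0.4030


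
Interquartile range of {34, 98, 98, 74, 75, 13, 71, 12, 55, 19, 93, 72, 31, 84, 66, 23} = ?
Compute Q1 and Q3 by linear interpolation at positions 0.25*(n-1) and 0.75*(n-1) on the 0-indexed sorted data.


Sorted: 12, 13, 19, 23, 31, 34, 55, 66, 71, 72, 74, 75, 84, 93, 98, 98
Q1 (25th %ile) = 29.0000
Q3 (75th %ile) = 77.2500
IQR = 77.2500 - 29.0000 = 48.2500

IQR = 48.2500


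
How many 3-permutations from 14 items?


P(14,3) = 14!/11!
= 87178291200/39916800
= 2184

P(14,3) = 2184


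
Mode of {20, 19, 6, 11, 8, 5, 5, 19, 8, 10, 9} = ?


Frequencies: 5:2, 6:1, 8:2, 9:1, 10:1, 11:1, 19:2, 20:1
Max frequency = 2
Mode = 5, 8, 19

Mode = 5, 8, 19


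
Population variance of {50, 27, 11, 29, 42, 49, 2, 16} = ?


Mean = 28.2500
Squared deviations: 473.0625, 1.5625, 297.5625, 0.5625, 189.0625, 430.5625, 689.0625, 150.0625
Sum = 2231.5000
Variance = 2231.5000/8 = 278.9375

Variance = 278.9375


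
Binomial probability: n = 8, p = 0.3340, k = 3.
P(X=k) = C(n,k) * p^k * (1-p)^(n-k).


C(8,3) = 56
p^3 = 0.037260
(1-p)^5 = 0.131030
P = 56 * 0.037260 * 0.131030 = 0.2734

P(X=3) = 0.2734


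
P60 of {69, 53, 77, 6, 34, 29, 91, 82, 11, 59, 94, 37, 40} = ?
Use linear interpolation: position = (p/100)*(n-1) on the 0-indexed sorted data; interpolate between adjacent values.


Sorted: 6, 11, 29, 34, 37, 40, 53, 59, 69, 77, 82, 91, 94
n = 13
Index = 60/100 * 12 = 7.2000
Lower = data[7] = 59, Upper = data[8] = 69
P60 = 59 + 0.2000*(10) = 61.0000

P60 = 61.0000


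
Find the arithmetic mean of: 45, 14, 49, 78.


Sum = 45 + 14 + 49 + 78 = 186
n = 4
Mean = 186/4 = 46.5000

Mean = 46.5000


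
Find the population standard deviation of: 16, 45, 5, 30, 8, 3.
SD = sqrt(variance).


Mean = 17.8333
Variance = 228.4722
SD = sqrt(228.4722) = 15.1153

SD = 15.1153


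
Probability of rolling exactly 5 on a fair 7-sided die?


Favorable outcomes (roll = 5): 1
Total outcomes = 7
P = 1/7 = 0.1429

P = 0.1429


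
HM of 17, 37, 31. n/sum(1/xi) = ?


Sum of reciprocals = 1/17 + 1/37 + 1/31 = 0.118109
HM = 3/0.118109 = 25.4003

HM = 25.4003


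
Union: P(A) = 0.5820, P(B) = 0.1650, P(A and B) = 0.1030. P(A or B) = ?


P(A∪B) = 0.5820 + 0.1650 - 0.1030
= 0.7470 - 0.1030
= 0.6440

P(A∪B) = 0.6440


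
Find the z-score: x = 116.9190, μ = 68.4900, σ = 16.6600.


z = (116.9190 - 68.4900)/16.6600
= 48.4290/16.6600
= 2.9069

z = 2.9069


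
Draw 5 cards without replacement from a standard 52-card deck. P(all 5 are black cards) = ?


P(all black cards) = (26/52) × (25/51) × (24/50) × (23/49) × (22/48)
= 0.0253

P = 0.0253


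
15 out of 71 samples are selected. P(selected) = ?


P = 15/71 = 0.2113

P = 0.2113


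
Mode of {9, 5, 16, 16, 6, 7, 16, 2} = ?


Frequencies: 2:1, 5:1, 6:1, 7:1, 9:1, 16:3
Max frequency = 3
Mode = 16

Mode = 16


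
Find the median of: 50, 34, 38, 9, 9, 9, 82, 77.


Sorted: 9, 9, 9, 34, 38, 50, 77, 82
n = 8 (even)
Middle values: 34 and 38
Median = (34+38)/2 = 36.0000

Median = 36.0000


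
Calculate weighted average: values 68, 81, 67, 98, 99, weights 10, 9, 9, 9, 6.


Numerator = 68*10 + 81*9 + 67*9 + 98*9 + 99*6 = 3488
Denominator = 10 + 9 + 9 + 9 + 6 = 43
WM = 3488/43 = 81.1163

WM = 81.1163


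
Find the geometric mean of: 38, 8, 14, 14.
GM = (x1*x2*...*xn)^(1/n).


Product = 38 × 8 × 14 × 14 = 59584
GM = 59584^(1/4) = 15.6236

GM = 15.6236


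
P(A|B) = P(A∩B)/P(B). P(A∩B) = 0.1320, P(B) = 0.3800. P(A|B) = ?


P(A|B) = 0.1320/0.3800 = 0.3474

P(A|B) = 0.3474


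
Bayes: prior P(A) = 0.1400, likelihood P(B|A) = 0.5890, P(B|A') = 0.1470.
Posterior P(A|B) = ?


P(B) = P(B|A)*P(A) + P(B|A')*P(A')
= 0.5890*0.1400 + 0.1470*0.8600
= 0.082460 + 0.126420 = 0.208880
P(A|B) = 0.082460/0.208880 = 0.3948

P(A|B) = 0.3948


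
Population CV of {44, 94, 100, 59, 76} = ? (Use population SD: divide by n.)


Mean = 74.6000
SD = 20.9914
CV = (20.9914/74.6000)*100 = 28.1386%

CV = 28.1386%


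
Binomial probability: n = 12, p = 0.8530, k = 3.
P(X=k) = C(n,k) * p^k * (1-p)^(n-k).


C(12,3) = 220
p^3 = 0.620650
(1-p)^9 = 3.205206e-08
P = 220 * 0.620650 * 3.205206e-08 = 4.3765e-06

P(X=3) = 4.3765e-06


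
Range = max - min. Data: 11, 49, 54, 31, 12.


Max = 54, Min = 11
Range = 54 - 11 = 43

Range = 43


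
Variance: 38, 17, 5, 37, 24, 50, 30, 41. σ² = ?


Mean = 30.2500
Squared deviations: 60.0625, 175.5625, 637.5625, 45.5625, 39.0625, 390.0625, 0.0625, 115.5625
Sum = 1463.5000
Variance = 1463.5000/8 = 182.9375

Variance = 182.9375


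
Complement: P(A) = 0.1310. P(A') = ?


P(not A) = 1 - 0.1310 = 0.8690

P(not A) = 0.8690


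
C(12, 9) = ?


C(12,9) = 12!/(9! × 3!)
= 479001600/(362880 × 6)
= 220

C(12,9) = 220


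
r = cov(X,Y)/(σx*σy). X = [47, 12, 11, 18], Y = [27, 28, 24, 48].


Mean X = 22.0000, Mean Y = 31.7500
SD X = 14.679918, SD Y = 9.496710
Cov = -15.250000
r = -15.250000/(14.679918*9.496710) = -0.1094

r = -0.1094


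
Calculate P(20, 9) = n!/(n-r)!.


P(20,9) = 20!/11!
= 2432902008176640000/39916800
= 60949324800

P(20,9) = 60949324800


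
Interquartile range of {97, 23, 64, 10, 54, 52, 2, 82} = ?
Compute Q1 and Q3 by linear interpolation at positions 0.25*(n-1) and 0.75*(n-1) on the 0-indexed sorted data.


Sorted: 2, 10, 23, 52, 54, 64, 82, 97
Q1 (25th %ile) = 19.7500
Q3 (75th %ile) = 68.5000
IQR = 68.5000 - 19.7500 = 48.7500

IQR = 48.7500


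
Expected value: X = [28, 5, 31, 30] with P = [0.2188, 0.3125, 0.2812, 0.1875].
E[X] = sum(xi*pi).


E[X] = 28*0.2188 + 5*0.3125 + 31*0.2812 + 30*0.1875
= 6.1264 + 1.5625 + 8.7172 + 5.6250
= 22.0311

E[X] = 22.0311


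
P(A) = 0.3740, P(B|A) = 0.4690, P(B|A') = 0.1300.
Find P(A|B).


P(B) = P(B|A)*P(A) + P(B|A')*P(A')
= 0.4690*0.3740 + 0.1300*0.6260
= 0.175406 + 0.081380 = 0.256786
P(A|B) = 0.175406/0.256786 = 0.6831

P(A|B) = 0.6831


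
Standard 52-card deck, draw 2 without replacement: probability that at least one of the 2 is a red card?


P(at least one) = 1 - P(none)
P(none) = (26/52) × (25/51) = 0.245098
P(at least one) = 1 - 0.245098 = 0.7549

P = 0.7549


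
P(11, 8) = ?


P(11,8) = 11!/3!
= 39916800/6
= 6652800

P(11,8) = 6652800


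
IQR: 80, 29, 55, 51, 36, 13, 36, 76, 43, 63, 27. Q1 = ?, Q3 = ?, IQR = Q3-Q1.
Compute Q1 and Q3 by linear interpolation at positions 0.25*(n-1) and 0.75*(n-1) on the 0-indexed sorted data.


Sorted: 13, 27, 29, 36, 36, 43, 51, 55, 63, 76, 80
Q1 (25th %ile) = 32.5000
Q3 (75th %ile) = 59.0000
IQR = 59.0000 - 32.5000 = 26.5000

IQR = 26.5000


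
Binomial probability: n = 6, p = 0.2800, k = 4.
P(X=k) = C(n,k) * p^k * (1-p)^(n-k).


C(6,4) = 15
p^4 = 0.006147
(1-p)^2 = 0.518400
P = 15 * 0.006147 * 0.518400 = 0.0478

P(X=4) = 0.0478


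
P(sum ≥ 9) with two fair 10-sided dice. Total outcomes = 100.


Total outcomes = 10×10 = 100
Favorable (sum ≥ 9): 72
P = 72/100 = 0.7200

P = 0.7200


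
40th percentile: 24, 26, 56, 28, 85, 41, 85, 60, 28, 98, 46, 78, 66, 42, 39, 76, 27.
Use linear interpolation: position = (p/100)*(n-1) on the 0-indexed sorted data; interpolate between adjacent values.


Sorted: 24, 26, 27, 28, 28, 39, 41, 42, 46, 56, 60, 66, 76, 78, 85, 85, 98
n = 17
Index = 40/100 * 16 = 6.4000
Lower = data[6] = 41, Upper = data[7] = 42
P40 = 41 + 0.4000*(1) = 41.4000

P40 = 41.4000


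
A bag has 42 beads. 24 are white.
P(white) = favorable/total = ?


P = 24/42 = 0.5714

P = 0.5714


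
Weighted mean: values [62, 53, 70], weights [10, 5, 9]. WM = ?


Numerator = 62*10 + 53*5 + 70*9 = 1515
Denominator = 10 + 5 + 9 = 24
WM = 1515/24 = 63.1250

WM = 63.1250


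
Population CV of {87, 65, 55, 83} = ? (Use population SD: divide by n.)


Mean = 72.5000
SD = 13.0671
CV = (13.0671/72.5000)*100 = 18.0236%

CV = 18.0236%


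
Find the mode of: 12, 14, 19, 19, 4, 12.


Frequencies: 4:1, 12:2, 14:1, 19:2
Max frequency = 2
Mode = 12, 19

Mode = 12, 19


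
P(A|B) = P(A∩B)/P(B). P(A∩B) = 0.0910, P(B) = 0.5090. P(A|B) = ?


P(A|B) = 0.0910/0.5090 = 0.1788

P(A|B) = 0.1788


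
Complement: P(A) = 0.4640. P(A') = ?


P(not A) = 1 - 0.4640 = 0.5360

P(not A) = 0.5360


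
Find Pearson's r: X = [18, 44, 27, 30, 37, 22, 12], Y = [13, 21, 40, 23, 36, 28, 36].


Mean X = 27.1429, Mean Y = 28.1429
SD X = 10.204041, SD Y = 9.030560
Cov = -5.591837
r = -5.591837/(10.204041*9.030560) = -0.0607

r = -0.0607


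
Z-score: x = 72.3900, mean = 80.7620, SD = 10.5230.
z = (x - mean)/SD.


z = (72.3900 - 80.7620)/10.5230
= -8.3720/10.5230
= -0.7956

z = -0.7956


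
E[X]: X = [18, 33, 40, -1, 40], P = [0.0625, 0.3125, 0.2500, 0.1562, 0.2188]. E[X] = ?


E[X] = 18*0.0625 + 33*0.3125 + 40*0.2500 - 1*0.1562 + 40*0.2188
= 1.1250 + 10.3125 + 10.0000 - 0.1562 + 8.7520
= 30.0333

E[X] = 30.0333


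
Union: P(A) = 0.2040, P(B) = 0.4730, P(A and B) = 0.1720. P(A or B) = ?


P(A∪B) = 0.2040 + 0.4730 - 0.1720
= 0.6770 - 0.1720
= 0.5050

P(A∪B) = 0.5050


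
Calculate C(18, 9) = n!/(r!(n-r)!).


C(18,9) = 18!/(9! × 9!)
= 6402373705728000/(362880 × 362880)
= 48620

C(18,9) = 48620
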